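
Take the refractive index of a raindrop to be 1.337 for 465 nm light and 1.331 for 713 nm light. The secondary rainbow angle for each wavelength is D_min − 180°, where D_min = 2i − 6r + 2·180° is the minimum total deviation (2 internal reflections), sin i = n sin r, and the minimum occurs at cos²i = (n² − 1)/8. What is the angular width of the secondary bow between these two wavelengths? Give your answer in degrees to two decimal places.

1.57°

At 465 nm (n = 1.337): cos²i = 0.09845 → i = 71.714°, r = 45.249°, D_min = 231.934°, rainbow angle = 51.934°.
At 713 nm (n = 1.331): cos²i = 0.09645 → i = 71.907°, r = 45.575°, D_min = 230.365°, rainbow angle = 50.365°.
Angular width = |51.934° − 50.365°| = 1.569°.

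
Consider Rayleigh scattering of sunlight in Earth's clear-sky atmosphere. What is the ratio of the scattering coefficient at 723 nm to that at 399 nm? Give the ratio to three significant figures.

Rayleigh scattering ∝ λ⁻⁴, so the ratio of coefficients is the inverse fourth power of the wavelength ratio.
σ(723)/σ(399) = (399/723)⁴ = (0.5519)⁴ = 0.09276.

0.0928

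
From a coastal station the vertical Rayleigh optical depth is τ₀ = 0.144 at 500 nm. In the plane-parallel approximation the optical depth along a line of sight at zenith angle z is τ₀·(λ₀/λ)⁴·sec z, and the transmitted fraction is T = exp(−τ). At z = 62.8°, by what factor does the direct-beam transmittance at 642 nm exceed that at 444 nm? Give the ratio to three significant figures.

Airmass: sec 62.8° = 2.1877.
τ(642 nm) = 0.144 × (500/642)⁴ × 2.1877 = 0.144 × 0.3679 × 2.1877 = 0.1159.
τ(444 nm) = 0.144 × (500/444)⁴ × 2.1877 = 0.144 × 1.6082 × 2.1877 = 0.5066.
T(642)/T(444) = exp(τ_B − τ_A) = exp(0.3907) = 1.4781.

1.48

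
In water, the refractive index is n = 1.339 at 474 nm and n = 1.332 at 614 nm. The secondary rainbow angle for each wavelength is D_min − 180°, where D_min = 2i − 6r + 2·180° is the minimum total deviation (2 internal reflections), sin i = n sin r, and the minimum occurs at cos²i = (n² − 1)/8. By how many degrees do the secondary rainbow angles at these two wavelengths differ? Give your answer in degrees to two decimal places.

1.82°

At 474 nm (n = 1.339): cos²i = 0.09912 → i = 71.650°, r = 45.141°, D_min = 232.451°, rainbow angle = 52.451°.
At 614 nm (n = 1.332): cos²i = 0.09678 → i = 71.875°, r = 45.520°, D_min = 230.628°, rainbow angle = 50.628°.
Angular width = |52.451° − 50.628°| = 1.823°.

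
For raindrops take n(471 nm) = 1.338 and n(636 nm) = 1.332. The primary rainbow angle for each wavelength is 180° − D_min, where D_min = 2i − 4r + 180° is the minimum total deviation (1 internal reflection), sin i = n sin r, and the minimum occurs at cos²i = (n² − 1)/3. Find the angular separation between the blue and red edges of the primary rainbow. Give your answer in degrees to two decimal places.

At 471 nm (n = 1.338): cos²i = 0.26341 → i = 59.120°, r = 39.899°, D_min = 138.643°, rainbow angle = 41.357°.
At 636 nm (n = 1.332): cos²i = 0.25807 → i = 59.469°, r = 40.290°, D_min = 137.776°, rainbow angle = 42.224°.
Angular width = |41.357° − 42.224°| = 0.867°.

0.87°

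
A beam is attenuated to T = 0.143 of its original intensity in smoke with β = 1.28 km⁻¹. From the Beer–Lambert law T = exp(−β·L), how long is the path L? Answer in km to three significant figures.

1.52 km

Beer–Lambert: T = exp(−βL) ⇒ L = −ln(T)/β = −ln(0.143)/1.28 = 1.9449/1.28 = 1.519 km.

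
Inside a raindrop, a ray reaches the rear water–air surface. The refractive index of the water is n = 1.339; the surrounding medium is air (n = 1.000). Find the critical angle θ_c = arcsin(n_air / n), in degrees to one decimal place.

sin θ_c = n_air / n = 1.000 / 1.339 = 0.7468.
θ_c = arcsin(0.7468) = 48.32°.

48.3°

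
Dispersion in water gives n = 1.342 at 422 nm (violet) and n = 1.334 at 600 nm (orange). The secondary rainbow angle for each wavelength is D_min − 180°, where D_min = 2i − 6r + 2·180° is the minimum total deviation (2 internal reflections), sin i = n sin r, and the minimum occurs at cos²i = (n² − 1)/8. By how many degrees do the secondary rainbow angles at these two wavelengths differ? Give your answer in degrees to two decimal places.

2.07°

At 422 nm (n = 1.342): cos²i = 0.10012 → i = 71.554°, r = 44.981°, D_min = 233.222°, rainbow angle = 53.222°.
At 600 nm (n = 1.334): cos²i = 0.09744 → i = 71.810°, r = 45.411°, D_min = 231.153°, rainbow angle = 51.153°.
Angular width = |53.222° − 51.153°| = 2.070°.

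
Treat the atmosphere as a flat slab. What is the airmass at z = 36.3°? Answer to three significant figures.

X = sec z = 1/cos 36.3° = 1/0.8059 = 1.2408.

1.24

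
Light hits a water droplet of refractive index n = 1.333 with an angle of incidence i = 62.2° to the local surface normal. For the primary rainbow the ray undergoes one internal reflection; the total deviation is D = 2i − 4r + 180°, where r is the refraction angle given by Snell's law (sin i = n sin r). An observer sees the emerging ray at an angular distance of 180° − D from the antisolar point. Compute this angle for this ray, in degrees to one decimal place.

41.9°

sin r = sin 62.2° / 1.333 = 0.8846/1.333 = 0.6636; r = 41.58°.
D = 2·62.2° − 4·41.58° + 180° = 124.40° − 166.30° + 180° = 138.10°.
Angle from antisolar point = 180° − D = 41.90°.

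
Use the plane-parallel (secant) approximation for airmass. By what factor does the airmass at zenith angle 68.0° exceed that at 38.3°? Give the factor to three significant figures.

2.09

X(68.0°)/X(38.3°) = sec 68.0° / sec 38.3° = cos 38.3° / cos 68.0° = 0.7848/0.3746 = 2.0949.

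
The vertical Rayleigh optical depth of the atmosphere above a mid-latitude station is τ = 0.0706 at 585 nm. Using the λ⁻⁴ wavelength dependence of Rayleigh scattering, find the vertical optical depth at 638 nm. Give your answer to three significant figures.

τ(638 nm) = τ(585 nm) × (585/638)⁴ = 0.0706 × (0.9169)⁴ = 0.0706 × 0.7069 = 0.0499.

0.0499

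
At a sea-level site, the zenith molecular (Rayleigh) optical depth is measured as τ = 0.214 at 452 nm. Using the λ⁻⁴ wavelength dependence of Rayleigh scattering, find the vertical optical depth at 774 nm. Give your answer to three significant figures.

τ(774 nm) = τ(452 nm) × (452/774)⁴ = 0.214 × (0.5840)⁴ = 0.214 × 0.1163 = 0.0249.

0.0249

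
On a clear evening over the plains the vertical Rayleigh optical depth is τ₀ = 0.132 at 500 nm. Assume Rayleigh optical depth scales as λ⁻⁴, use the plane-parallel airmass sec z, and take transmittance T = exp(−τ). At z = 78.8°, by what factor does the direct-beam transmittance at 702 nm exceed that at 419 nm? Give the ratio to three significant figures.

3.33

Airmass: sec 78.8° = 5.1484.
τ(702 nm) = 0.132 × (500/702)⁴ × 5.1484 = 0.132 × 0.2574 × 5.1484 = 0.1749.
τ(419 nm) = 0.132 × (500/419)⁴ × 5.1484 = 0.132 × 2.0278 × 5.1484 = 1.3781.
T(702)/T(419) = exp(τ_B − τ_A) = exp(1.2032) = 3.3307.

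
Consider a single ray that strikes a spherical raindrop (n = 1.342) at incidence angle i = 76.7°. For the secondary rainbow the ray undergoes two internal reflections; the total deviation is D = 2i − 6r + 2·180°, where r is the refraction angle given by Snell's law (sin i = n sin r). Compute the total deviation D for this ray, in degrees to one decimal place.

sin r = sin 76.7° / 1.342 = 0.9732/1.342 = 0.7252; r = 46.48°.
D = 2·76.7° − 6·46.48° + 2·180° = 153.40° − 278.90° + 360° = 234.50°.

234.5°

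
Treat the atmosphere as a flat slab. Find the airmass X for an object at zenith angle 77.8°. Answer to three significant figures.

X = sec z = 1/cos 77.8° = 1/0.2113 = 4.7321.

4.73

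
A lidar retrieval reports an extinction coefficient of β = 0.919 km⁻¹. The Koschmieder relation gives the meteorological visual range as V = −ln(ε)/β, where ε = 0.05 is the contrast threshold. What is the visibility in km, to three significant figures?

3.26 km

V = −ln(0.05) / 0.919 = 2.996 / 0.919 = 3.2598 km.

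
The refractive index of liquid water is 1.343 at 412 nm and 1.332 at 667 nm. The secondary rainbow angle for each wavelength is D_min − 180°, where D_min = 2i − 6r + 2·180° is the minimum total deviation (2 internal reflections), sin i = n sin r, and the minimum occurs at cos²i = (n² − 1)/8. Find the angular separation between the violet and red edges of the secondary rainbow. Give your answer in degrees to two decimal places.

2.85°

At 412 nm (n = 1.343): cos²i = 0.10046 → i = 71.522°, r = 44.928°, D_min = 233.478°, rainbow angle = 53.478°.
At 667 nm (n = 1.332): cos²i = 0.09678 → i = 71.875°, r = 45.520°, D_min = 230.628°, rainbow angle = 50.628°.
Angular width = |53.478° − 50.628°| = 2.849°.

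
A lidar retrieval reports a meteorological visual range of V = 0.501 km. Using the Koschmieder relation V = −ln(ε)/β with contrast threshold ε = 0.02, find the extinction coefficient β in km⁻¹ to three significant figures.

β = −ln(0.02) / V = 3.912 / 0.501 = 7.8084 km⁻¹.

7.81 km⁻¹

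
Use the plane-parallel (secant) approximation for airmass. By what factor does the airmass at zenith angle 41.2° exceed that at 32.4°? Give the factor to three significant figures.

1.12

X(41.2°)/X(32.4°) = sec 41.2° / sec 32.4° = cos 32.4° / cos 41.2° = 0.8443/0.7524 = 1.1222.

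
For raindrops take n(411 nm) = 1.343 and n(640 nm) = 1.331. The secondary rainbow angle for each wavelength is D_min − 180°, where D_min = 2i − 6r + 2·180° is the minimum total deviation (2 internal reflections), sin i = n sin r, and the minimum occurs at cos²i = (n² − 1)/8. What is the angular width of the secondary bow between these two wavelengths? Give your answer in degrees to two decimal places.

At 411 nm (n = 1.343): cos²i = 0.10046 → i = 71.522°, r = 44.928°, D_min = 233.478°, rainbow angle = 53.478°.
At 640 nm (n = 1.331): cos²i = 0.09645 → i = 71.907°, r = 45.575°, D_min = 230.365°, rainbow angle = 50.365°.
Angular width = |53.478° − 50.365°| = 3.113°.

3.11°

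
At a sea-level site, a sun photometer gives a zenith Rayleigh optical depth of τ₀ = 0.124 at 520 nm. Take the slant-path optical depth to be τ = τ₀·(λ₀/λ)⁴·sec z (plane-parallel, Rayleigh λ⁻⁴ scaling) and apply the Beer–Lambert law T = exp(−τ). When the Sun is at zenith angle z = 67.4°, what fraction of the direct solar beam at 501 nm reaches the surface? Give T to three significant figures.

0.688

sec 67.4° = 2.6022.
τ = 0.124 × (520/501)⁴ × 2.6022 = 0.124 × 1.1605 × 2.6022 = 0.3745.
T = exp(−0.3745) = 0.6877.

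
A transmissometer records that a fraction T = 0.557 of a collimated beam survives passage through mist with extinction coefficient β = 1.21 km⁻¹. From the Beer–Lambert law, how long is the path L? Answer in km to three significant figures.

Beer–Lambert: T = exp(−βL) ⇒ L = −ln(T)/β = −ln(0.557)/1.21 = 0.5852/1.21 = 0.4836 km.

0.484 km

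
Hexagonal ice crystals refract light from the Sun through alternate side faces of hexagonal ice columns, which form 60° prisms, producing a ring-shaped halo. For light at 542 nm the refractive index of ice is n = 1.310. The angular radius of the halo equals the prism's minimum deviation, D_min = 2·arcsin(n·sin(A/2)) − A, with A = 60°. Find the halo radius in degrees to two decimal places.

21.84°

n·sin(A/2) = 1.310 × sin 30° = 1.310 × 0.5000 = 0.6550.
D_min = 2·arcsin(0.6550) − 60° = 2 × 40.920° − 60° = 21.839°.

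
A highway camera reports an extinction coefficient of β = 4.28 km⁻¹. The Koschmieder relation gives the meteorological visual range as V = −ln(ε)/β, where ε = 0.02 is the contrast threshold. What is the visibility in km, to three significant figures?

0.914 km

V = −ln(0.02) / 4.28 = 3.912 / 4.28 = 0.9140 km.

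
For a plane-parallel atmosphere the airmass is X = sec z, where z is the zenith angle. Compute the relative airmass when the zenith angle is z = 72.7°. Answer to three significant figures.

3.36

X = sec z = 1/cos 72.7° = 1/0.2974 = 3.3628.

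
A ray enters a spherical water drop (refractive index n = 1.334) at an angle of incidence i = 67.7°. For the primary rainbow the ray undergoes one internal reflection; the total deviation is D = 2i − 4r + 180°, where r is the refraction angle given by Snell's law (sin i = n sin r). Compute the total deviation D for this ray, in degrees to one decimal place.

sin r = sin 67.7° / 1.334 = 0.9252/1.334 = 0.6936; r = 43.91°.
D = 2·67.7° − 4·43.91° + 180° = 135.40° − 175.65° + 180° = 139.75°.

139.7°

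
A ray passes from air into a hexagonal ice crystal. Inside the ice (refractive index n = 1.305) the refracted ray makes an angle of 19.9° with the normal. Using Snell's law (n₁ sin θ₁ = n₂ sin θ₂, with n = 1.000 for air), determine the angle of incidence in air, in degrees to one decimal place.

26.4°

Snell: sin θ_i = n · sin θ_r = 1.305 × sin 19.9° = 1.305 × 0.3404 = 0.4442.
θ_i = arcsin(0.4442) = 26.37°.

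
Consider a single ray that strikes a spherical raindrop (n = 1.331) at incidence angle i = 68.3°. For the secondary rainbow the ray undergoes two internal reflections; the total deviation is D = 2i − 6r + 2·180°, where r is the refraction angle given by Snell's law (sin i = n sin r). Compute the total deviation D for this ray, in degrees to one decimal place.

sin r = sin 68.3° / 1.331 = 0.9291/1.331 = 0.6981; r = 44.27°.
D = 2·68.3° − 6·44.27° + 2·180° = 136.60° − 265.63° + 360° = 230.97°.

231.0°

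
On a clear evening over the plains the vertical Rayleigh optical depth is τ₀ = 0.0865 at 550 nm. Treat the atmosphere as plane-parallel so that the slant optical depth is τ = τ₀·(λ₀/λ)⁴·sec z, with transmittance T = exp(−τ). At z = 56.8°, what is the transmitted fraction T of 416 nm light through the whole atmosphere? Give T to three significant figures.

0.617

sec 56.8° = 1.8263.
τ = 0.0865 × (550/416)⁴ × 1.8263 = 0.0865 × 3.0555 × 1.8263 = 0.4827.
T = exp(−0.4827) = 0.6171.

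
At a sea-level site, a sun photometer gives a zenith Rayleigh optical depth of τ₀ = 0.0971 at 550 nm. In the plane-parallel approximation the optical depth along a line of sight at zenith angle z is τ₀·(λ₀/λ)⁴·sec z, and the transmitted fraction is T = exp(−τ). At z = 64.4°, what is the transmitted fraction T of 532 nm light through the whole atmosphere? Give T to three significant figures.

sec 64.4° = 2.3144.
τ = 0.0971 × (550/532)⁴ × 2.3144 = 0.0971 × 1.1424 × 2.3144 = 0.2567.
T = exp(−0.2567) = 0.7736.

0.774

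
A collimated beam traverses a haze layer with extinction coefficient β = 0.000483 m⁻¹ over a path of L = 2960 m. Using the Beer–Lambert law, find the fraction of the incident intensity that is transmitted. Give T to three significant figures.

τ = β·L = 0.000483 × 2960 = 1.4297.
T = exp(−1.4297) = 0.2394.

0.239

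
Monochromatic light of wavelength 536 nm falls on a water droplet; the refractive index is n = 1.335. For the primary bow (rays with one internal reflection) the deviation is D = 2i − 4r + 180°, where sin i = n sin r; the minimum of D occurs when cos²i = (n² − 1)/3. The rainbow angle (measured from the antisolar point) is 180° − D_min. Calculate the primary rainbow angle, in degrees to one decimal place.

cos²i = (1.78222 − 1)/3 = 0.26074; i = arccos(0.51063) = 59.294°.
sin r = sin 59.294°/1.335 = 0.64405; r = 40.094°.
D_min = 2·59.294° − 4·40.094° + 180° = 138.212°.
Rainbow angle = 180° − D_min = 41.788°.

41.8°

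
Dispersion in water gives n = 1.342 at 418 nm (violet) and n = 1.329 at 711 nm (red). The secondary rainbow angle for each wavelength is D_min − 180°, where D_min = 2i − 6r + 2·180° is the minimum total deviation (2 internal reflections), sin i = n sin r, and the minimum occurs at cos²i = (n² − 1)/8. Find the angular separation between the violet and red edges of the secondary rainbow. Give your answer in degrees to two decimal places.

At 418 nm (n = 1.342): cos²i = 0.10012 → i = 71.554°, r = 44.981°, D_min = 233.222°, rainbow angle = 53.222°.
At 711 nm (n = 1.329): cos²i = 0.09578 → i = 71.972°, r = 45.685°, D_min = 229.837°, rainbow angle = 49.837°.
Angular width = |53.222° − 49.837°| = 3.385°.

3.39°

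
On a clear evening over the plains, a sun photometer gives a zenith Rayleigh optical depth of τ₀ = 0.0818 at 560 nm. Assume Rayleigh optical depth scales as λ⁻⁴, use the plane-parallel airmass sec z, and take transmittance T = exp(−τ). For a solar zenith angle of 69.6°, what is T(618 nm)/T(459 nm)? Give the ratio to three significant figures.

Airmass: sec 69.6° = 2.8688.
τ(618 nm) = 0.0818 × (560/618)⁴ × 2.8688 = 0.0818 × 0.6742 × 2.8688 = 0.1582.
τ(459 nm) = 0.0818 × (560/459)⁴ × 2.8688 = 0.0818 × 2.2157 × 2.8688 = 0.5200.
T(618)/T(459) = exp(τ_B − τ_A) = exp(0.3617) = 1.4358.

1.44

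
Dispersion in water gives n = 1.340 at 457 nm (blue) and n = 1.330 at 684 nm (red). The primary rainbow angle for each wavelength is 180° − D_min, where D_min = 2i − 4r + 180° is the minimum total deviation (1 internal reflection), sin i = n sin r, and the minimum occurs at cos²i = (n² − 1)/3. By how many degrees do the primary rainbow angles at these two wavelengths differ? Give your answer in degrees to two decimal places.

1.45°

At 457 nm (n = 1.340): cos²i = 0.26520 → i = 59.004°, r = 39.770°, D_min = 138.929°, rainbow angle = 41.071°.
At 684 nm (n = 1.330): cos²i = 0.25630 → i = 59.585°, r = 40.422°, D_min = 137.484°, rainbow angle = 42.516°.
Angular width = |41.071° − 42.516°| = 1.445°.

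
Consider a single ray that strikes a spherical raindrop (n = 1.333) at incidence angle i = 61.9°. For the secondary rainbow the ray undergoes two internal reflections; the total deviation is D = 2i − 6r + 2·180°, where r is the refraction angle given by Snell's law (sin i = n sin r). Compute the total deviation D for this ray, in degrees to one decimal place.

235.2°

sin r = sin 61.9° / 1.333 = 0.8821/1.333 = 0.6618; r = 41.43°.
D = 2·61.9° − 6·41.43° + 2·180° = 123.80° − 248.61° + 360° = 235.19°.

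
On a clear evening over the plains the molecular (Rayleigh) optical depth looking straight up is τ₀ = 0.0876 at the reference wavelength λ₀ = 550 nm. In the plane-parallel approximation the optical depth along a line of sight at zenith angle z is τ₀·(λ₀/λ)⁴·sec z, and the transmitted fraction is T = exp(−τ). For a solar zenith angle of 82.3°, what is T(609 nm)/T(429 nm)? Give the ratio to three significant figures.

Airmass: sec 82.3° = 7.4635.
τ(609 nm) = 0.0876 × (550/609)⁴ × 7.4635 = 0.0876 × 0.6652 × 7.4635 = 0.4349.
τ(429 nm) = 0.0876 × (550/429)⁴ × 7.4635 = 0.0876 × 2.7016 × 7.4635 = 1.7663.
T(609)/T(429) = exp(τ_B − τ_A) = exp(1.3314) = 3.7862.

3.79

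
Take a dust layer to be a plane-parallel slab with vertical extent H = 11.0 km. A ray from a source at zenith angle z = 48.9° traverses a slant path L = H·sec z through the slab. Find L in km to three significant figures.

16.7 km

sec z = 1/cos 48.9° = 1.5212.
L = 11.0 × 1.5212 = 16.733 km.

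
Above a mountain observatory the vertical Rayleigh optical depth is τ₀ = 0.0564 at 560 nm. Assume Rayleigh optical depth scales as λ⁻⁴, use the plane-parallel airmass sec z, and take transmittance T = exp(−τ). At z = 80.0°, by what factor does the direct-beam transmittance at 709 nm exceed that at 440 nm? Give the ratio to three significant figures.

Airmass: sec 80.0° = 5.7588.
τ(709 nm) = 0.0564 × (560/709)⁴ × 5.7588 = 0.0564 × 0.3892 × 5.7588 = 0.1264.
τ(440 nm) = 0.0564 × (560/440)⁴ × 5.7588 = 0.0564 × 2.6239 × 5.7588 = 0.8522.
T(709)/T(440) = exp(τ_B − τ_A) = exp(0.7258) = 2.0664.

2.07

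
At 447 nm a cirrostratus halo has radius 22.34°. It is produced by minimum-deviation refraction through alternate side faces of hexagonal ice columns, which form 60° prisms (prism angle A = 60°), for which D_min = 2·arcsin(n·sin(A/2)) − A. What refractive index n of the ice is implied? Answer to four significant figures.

Rearranging: n = sin((D_min + A)/2) / sin(A/2).
(D_min + A)/2 = (22.34° + 60°)/2 = 41.170°.
n = sin 41.170° / sin 30° = 0.6583 / 0.5000 = 1.3166.

1.317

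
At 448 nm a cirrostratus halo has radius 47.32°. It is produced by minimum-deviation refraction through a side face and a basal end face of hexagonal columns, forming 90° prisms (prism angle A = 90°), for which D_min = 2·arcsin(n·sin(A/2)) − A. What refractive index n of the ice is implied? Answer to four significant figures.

1.317

Rearranging: n = sin((D_min + A)/2) / sin(A/2).
(D_min + A)/2 = (47.32° + 90°)/2 = 68.660°.
n = sin 68.660° / sin 45° = 0.9314 / 0.7071 = 1.3173.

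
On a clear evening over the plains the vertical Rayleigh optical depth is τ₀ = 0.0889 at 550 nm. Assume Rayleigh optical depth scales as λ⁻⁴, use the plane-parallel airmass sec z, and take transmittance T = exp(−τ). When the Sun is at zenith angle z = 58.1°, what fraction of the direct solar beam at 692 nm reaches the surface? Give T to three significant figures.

sec 58.1° = 1.8924.
τ = 0.0889 × (550/692)⁴ × 1.8924 = 0.0889 × 0.3990 × 1.8924 = 0.0671.
T = exp(−0.0671) = 0.9351.

0.935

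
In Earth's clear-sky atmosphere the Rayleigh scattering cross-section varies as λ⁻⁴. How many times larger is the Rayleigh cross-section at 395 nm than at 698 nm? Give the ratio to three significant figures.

Rayleigh scattering ∝ λ⁻⁴, so the ratio of coefficients is the inverse fourth power of the wavelength ratio.
σ(395)/σ(698) = (698/395)⁴ = (1.7671)⁴ = 9.751.

9.75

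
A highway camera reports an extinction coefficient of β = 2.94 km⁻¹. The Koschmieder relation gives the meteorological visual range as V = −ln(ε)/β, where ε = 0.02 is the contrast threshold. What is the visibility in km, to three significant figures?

1.33 km

V = −ln(0.02) / 2.94 = 3.912 / 2.94 = 1.3306 km.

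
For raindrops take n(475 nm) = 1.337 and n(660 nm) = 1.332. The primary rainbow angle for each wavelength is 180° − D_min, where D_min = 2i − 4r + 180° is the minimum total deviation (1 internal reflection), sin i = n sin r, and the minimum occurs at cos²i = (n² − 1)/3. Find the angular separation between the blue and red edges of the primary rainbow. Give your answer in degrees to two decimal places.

At 475 nm (n = 1.337): cos²i = 0.26252 → i = 59.178°, r = 39.964°, D_min = 138.500°, rainbow angle = 41.500°.
At 660 nm (n = 1.332): cos²i = 0.25807 → i = 59.469°, r = 40.290°, D_min = 137.776°, rainbow angle = 42.224°.
Angular width = |41.500° − 42.224°| = 0.724°.

0.72°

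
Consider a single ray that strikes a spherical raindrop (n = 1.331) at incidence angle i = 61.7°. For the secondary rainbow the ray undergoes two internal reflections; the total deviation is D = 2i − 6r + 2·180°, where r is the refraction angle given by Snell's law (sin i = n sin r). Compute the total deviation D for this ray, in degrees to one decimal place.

234.9°

sin r = sin 61.7° / 1.331 = 0.8805/1.331 = 0.6615; r = 41.42°.
D = 2·61.7° − 6·41.42° + 2·180° = 123.40° − 248.49° + 360° = 234.91°.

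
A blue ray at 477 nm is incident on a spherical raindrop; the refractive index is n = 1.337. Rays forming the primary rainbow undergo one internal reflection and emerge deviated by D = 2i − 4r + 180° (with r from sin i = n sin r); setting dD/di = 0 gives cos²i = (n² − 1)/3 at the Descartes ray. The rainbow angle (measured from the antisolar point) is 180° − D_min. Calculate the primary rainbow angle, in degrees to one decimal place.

41.5°

cos²i = (1.78757 − 1)/3 = 0.26252; i = arccos(0.51237) = 59.178°.
sin r = sin 59.178°/1.337 = 0.64231; r = 39.964°.
D_min = 2·59.178° − 4·39.964° + 180° = 138.500°.
Rainbow angle = 180° − D_min = 41.500°.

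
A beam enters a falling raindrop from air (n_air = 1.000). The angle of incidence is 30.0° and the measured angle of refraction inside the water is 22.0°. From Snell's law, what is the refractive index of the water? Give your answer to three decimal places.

1.335

n = sin θ_i / sin θ_r = sin 30.0° / sin 22.0° = 0.5000 / 0.3746 = 1.3347.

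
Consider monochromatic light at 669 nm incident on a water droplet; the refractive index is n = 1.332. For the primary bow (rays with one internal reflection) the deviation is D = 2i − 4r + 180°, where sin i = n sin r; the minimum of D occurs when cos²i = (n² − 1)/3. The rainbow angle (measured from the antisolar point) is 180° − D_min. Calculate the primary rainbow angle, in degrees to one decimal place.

42.2°

cos²i = (1.77422 − 1)/3 = 0.25807; i = arccos(0.50801) = 59.469°.
sin r = sin 59.469°/1.332 = 0.64666; r = 40.290°.
D_min = 2·59.469° − 4·40.290° + 180° = 137.776°.
Rainbow angle = 180° − D_min = 42.224°.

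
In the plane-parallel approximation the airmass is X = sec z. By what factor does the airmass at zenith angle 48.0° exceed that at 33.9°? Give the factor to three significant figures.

X(48.0°)/X(33.9°) = sec 48.0° / sec 33.9° = cos 33.9° / cos 48.0° = 0.8300/0.6691 = 1.2404.

1.24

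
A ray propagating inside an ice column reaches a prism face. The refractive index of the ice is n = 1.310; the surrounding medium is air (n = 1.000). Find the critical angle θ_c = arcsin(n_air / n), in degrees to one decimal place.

49.8°

sin θ_c = n_air / n = 1.000 / 1.310 = 0.7634.
θ_c = arcsin(0.7634) = 49.76°.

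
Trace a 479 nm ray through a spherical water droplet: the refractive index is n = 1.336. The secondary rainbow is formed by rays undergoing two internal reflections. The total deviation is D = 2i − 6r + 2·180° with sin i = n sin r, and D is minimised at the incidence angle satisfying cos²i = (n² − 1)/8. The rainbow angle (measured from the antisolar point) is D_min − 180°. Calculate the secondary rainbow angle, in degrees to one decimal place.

cos²i = (1.78490 − 1)/8 = 0.09811; i = arccos(0.31323) = 71.746°.
sin r = sin 71.746°/1.336 = 0.71084; r = 45.303°.
D_min = 2·71.746° − 6·45.303° + 360° = 231.674°.
Rainbow angle = D_min − 180° = 51.674°.

51.7°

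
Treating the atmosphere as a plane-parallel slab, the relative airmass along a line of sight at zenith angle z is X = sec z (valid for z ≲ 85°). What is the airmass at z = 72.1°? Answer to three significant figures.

X = sec z = 1/cos 72.1° = 1/0.3074 = 3.2535.

3.25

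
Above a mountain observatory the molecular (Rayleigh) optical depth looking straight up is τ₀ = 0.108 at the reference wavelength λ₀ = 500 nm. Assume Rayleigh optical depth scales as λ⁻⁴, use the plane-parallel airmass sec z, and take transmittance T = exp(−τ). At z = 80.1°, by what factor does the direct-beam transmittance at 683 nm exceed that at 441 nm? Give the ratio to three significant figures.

Airmass: sec 80.1° = 5.8164.
τ(683 nm) = 0.108 × (500/683)⁴ × 5.8164 = 0.108 × 0.2872 × 5.8164 = 0.1804.
τ(441 nm) = 0.108 × (500/441)⁴ × 5.8164 = 0.108 × 1.6524 × 5.8164 = 1.0380.
T(683)/T(441) = exp(τ_B − τ_A) = exp(0.8576) = 2.3575.

2.36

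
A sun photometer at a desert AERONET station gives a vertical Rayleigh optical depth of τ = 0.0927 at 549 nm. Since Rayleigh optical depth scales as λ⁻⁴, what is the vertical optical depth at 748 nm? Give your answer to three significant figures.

0.0269

τ(748 nm) = τ(549 nm) × (549/748)⁴ = 0.0927 × (0.7340)⁴ = 0.0927 × 0.2902 = 0.0269.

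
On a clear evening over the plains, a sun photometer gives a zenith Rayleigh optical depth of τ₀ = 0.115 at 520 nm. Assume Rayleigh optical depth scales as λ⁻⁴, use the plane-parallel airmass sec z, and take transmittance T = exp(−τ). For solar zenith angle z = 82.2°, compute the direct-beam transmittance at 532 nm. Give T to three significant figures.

0.461

sec 82.2° = 7.3684.
τ = 0.115 × (520/532)⁴ × 7.3684 = 0.115 × 0.9128 × 7.3684 = 0.7735.
T = exp(−0.7735) = 0.4614.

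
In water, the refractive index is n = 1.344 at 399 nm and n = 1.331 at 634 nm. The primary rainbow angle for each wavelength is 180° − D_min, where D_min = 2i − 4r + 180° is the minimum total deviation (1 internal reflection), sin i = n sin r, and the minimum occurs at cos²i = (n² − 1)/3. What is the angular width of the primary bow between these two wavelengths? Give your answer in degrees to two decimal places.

1.86°

At 399 nm (n = 1.344): cos²i = 0.26878 → i = 58.772°, r = 39.512°, D_min = 139.495°, rainbow angle = 40.505°.
At 634 nm (n = 1.331): cos²i = 0.25719 → i = 59.527°, r = 40.356°, D_min = 137.630°, rainbow angle = 42.370°.
Angular width = |40.505° − 42.370°| = 1.865°.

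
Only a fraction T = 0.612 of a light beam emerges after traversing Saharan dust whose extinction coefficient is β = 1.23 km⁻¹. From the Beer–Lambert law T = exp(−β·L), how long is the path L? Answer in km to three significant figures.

0.399 km

Beer–Lambert: T = exp(−βL) ⇒ L = −ln(T)/β = −ln(0.612)/1.23 = 0.4910/1.23 = 0.3992 km.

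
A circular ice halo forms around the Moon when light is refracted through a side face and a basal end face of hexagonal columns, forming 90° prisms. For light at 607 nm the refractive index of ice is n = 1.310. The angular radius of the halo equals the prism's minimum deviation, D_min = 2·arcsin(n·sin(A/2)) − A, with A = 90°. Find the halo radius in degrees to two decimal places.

45.73°

n·sin(A/2) = 1.310 × sin 45° = 1.310 × 0.7071 = 0.9263.
D_min = 2·arcsin(0.9263) − 90° = 2 × 67.867° − 90° = 45.733°.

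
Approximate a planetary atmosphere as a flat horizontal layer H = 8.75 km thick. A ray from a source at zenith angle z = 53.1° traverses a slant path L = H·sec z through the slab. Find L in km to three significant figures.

sec z = 1/cos 53.1° = 1.6655.
L = 8.75 × 1.6655 = 14.573 km.

14.6 km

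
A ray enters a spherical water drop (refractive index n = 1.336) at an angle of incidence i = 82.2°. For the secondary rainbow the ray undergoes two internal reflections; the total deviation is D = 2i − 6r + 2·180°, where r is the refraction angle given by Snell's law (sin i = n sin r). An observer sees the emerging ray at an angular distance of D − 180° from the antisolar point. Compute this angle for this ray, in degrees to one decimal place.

57.2°

sin r = sin 82.2° / 1.336 = 0.9907/1.336 = 0.7416; r = 47.87°.
D = 2·82.2° − 6·47.87° + 2·180° = 164.40° − 287.20° + 360° = 237.20°.
Angle from antisolar point = D − 180° = 57.20°.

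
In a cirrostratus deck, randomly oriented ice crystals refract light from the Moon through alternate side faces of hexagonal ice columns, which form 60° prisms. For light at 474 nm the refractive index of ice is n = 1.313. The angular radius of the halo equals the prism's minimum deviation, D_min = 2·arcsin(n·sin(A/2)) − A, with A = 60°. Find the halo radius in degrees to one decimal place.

n·sin(A/2) = 1.313 × sin 30° = 1.313 × 0.5000 = 0.6565.
D_min = 2·arcsin(0.6565) − 60° = 2 × 41.033° − 60° = 22.067°.

22.1°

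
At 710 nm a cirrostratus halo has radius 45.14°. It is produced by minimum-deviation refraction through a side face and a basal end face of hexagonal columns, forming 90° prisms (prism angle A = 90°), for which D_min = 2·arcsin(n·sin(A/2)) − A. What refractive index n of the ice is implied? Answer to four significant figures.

Rearranging: n = sin((D_min + A)/2) / sin(A/2).
(D_min + A)/2 = (45.14° + 90°)/2 = 67.570°.
n = sin 67.570° / sin 45° = 0.9243 / 0.7071 = 1.3072.

1.307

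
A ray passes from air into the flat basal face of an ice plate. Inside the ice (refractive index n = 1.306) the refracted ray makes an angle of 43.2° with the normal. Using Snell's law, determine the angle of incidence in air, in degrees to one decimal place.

63.4°

Snell: sin θ_i = n · sin θ_r = 1.306 × sin 43.2° = 1.306 × 0.6845 = 0.8940.
θ_i = arcsin(0.8940) = 63.38°.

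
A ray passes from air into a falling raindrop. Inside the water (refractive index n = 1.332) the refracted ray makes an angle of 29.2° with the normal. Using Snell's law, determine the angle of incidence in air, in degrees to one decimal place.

40.5°

Snell: sin θ_i = n · sin θ_r = 1.332 × sin 29.2° = 1.332 × 0.4879 = 0.6498.
θ_i = arcsin(0.6498) = 40.53°.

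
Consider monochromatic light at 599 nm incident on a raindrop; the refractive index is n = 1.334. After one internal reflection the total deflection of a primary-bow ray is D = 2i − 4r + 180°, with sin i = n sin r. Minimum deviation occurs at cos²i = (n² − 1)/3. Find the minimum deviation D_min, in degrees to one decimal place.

138.1°

cos²i = (1.77956 − 1)/3 = 0.25985; i = arccos(0.50976) = 59.352°.
sin r = sin 59.352°/1.334 = 0.64492; r = 40.159°.
D_min = 2·59.352° − 4·40.159° + 180° = 138.067°.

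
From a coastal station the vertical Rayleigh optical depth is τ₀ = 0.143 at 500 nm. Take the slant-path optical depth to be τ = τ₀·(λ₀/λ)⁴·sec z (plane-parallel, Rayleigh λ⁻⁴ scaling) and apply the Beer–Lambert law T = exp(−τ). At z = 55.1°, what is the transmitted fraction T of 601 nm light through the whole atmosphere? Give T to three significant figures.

0.887

sec 55.1° = 1.7478.
τ = 0.143 × (500/601)⁴ × 1.7478 = 0.143 × 0.4791 × 1.7478 = 0.1197.
T = exp(−0.1197) = 0.8872.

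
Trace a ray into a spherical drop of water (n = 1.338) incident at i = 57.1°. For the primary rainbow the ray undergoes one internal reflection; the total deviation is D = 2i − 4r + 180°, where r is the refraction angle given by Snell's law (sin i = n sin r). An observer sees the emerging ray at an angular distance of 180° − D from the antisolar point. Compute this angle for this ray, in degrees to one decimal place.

41.3°

sin r = sin 57.1° / 1.338 = 0.8396/1.338 = 0.6275; r = 38.87°.
D = 2·57.1° − 4·38.87° + 180° = 114.20° − 155.47° + 180° = 138.73°.
Angle from antisolar point = 180° − D = 41.27°.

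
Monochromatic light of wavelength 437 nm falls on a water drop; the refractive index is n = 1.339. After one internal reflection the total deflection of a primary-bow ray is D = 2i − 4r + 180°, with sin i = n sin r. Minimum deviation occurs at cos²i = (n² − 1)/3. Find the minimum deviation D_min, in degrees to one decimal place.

cos²i = (1.79292 − 1)/3 = 0.26431; i = arccos(0.51411) = 59.062°.
sin r = sin 59.062°/1.339 = 0.64057; r = 39.834°.
D_min = 2·59.062° − 4·39.834° + 180° = 138.786°.

138.8°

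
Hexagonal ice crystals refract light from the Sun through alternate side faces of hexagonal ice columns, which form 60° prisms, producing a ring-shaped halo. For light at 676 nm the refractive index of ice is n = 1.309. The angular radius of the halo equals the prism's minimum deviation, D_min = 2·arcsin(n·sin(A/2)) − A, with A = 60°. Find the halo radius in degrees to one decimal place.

21.8°

n·sin(A/2) = 1.309 × sin 30° = 1.309 × 0.5000 = 0.6545.
D_min = 2·arcsin(0.6545) − 60° = 2 × 40.882° − 60° = 21.763°.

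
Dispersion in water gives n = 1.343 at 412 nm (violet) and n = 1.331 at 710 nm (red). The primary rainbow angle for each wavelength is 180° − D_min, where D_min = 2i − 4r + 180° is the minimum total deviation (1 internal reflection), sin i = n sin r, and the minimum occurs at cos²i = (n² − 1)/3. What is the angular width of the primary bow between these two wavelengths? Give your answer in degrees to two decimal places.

At 412 nm (n = 1.343): cos²i = 0.26788 → i = 58.830°, r = 39.577°, D_min = 139.354°, rainbow angle = 40.646°.
At 710 nm (n = 1.331): cos²i = 0.25719 → i = 59.527°, r = 40.356°, D_min = 137.630°, rainbow angle = 42.370°.
Angular width = |40.646° − 42.370°| = 1.724°.

1.72°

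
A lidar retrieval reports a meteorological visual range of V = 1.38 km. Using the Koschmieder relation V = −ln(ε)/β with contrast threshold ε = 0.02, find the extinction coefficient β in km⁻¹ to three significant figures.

2.83 km⁻¹

β = −ln(0.02) / V = 3.912 / 1.38 = 2.8348 km⁻¹.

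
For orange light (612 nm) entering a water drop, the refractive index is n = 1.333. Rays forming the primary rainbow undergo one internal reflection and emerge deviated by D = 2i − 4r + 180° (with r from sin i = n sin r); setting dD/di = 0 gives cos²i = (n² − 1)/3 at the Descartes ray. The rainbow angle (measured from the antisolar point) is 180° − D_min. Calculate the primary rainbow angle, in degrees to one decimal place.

42.1°

cos²i = (1.77689 − 1)/3 = 0.25896; i = arccos(0.50888) = 59.410°.
sin r = sin 59.410°/1.333 = 0.64579; r = 40.225°.
D_min = 2·59.410° − 4·40.225° + 180° = 137.922°.
Rainbow angle = 180° − D_min = 42.078°.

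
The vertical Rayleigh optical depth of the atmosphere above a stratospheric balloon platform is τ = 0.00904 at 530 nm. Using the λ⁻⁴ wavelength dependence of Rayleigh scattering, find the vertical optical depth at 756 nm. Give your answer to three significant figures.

0.00218

τ(756 nm) = τ(530 nm) × (530/756)⁴ = 0.00904 × (0.7011)⁴ = 0.00904 × 0.2416 = 0.0022.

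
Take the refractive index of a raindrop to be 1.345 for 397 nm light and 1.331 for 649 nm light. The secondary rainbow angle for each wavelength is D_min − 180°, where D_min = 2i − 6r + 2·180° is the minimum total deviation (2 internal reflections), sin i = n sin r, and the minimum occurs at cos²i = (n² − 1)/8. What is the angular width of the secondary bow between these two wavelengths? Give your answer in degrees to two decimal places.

At 397 nm (n = 1.345): cos²i = 0.10113 → i = 71.458°, r = 44.821°, D_min = 233.987°, rainbow angle = 53.987°.
At 649 nm (n = 1.331): cos²i = 0.09645 → i = 71.907°, r = 45.575°, D_min = 230.365°, rainbow angle = 50.365°.
Angular width = |53.987° − 50.365°| = 3.622°.

3.62°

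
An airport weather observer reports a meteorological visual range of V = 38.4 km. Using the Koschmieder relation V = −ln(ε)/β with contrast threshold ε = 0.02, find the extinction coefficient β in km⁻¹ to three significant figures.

0.102 km⁻¹

β = −ln(0.02) / V = 3.912 / 38.4 = 0.1019 km⁻¹.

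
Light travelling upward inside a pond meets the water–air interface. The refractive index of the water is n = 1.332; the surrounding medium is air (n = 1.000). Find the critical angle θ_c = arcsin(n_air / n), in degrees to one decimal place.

sin θ_c = n_air / n = 1.000 / 1.332 = 0.7508.
θ_c = arcsin(0.7508) = 48.66°.

48.7°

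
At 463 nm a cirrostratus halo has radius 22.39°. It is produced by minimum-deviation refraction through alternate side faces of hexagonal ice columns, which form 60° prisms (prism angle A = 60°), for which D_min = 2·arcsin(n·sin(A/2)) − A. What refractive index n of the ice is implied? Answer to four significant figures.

Rearranging: n = sin((D_min + A)/2) / sin(A/2).
(D_min + A)/2 = (22.39° + 60°)/2 = 41.195°.
n = sin 41.195° / sin 30° = 0.6586 / 0.5000 = 1.3172.

1.317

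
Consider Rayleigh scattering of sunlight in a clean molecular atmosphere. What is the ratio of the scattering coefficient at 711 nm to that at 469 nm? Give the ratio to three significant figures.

0.189

Rayleigh scattering ∝ λ⁻⁴, so the ratio of coefficients is the inverse fourth power of the wavelength ratio.
σ(711)/σ(469) = (469/711)⁴ = (0.6596)⁴ = 0.1893.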